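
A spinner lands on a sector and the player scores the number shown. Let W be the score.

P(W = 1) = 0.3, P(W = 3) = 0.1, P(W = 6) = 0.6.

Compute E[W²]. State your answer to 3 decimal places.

22.800

E[W²] = (1)²(0.3) + (3)²(0.1) + (6)²(0.6) = 22.8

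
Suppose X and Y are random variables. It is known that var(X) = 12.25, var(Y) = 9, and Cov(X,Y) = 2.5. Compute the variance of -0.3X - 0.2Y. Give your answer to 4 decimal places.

1.7625

var(-0.3X - 0.2Y) = (-0.3)²·var(X) + (-0.2)²·var(Y) + 2·(-0.3)·(-0.2)·Cov(X,Y)
= 0.09·12.25 + 0.04·9 + 0.12·2.5 = 1.7625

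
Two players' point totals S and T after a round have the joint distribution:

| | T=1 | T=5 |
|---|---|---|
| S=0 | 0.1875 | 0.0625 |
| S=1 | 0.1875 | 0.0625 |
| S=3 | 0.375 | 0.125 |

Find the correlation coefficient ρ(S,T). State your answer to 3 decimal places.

0.000

E[S] = 1.75,  E[T] = 2
E[ST] = 3.5
cov(S,T) = E[ST] − E[S]E[T] = 3.5 − (1.75)(2) = 0
Var(S) = 1.6875,  Var(T) = 3
ρ = 0 / √(1.6875·3) ≈ 0.000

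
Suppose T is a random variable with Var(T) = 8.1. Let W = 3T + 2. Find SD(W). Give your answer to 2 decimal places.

8.54

Var(3T + 2) = (3)²·8.1 = 72.9
SD(W) = √72.9 ≈ 8.54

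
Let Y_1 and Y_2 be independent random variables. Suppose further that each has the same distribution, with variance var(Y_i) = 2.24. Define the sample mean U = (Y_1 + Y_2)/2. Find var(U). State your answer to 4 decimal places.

By independence, var(U) = (0.5)²var(Y_1) + (0.5)²var(Y_2)
= (0.5)²·2.24 + (0.5)²·2.24 = 1.12

1.1200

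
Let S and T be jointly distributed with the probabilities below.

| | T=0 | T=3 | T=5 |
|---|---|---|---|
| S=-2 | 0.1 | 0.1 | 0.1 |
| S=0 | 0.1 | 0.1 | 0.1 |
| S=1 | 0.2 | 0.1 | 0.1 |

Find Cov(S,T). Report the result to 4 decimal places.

-0.3200

E[S] = -0.2,  E[T] = 2.4
E[ST] = -0.8
Cov(S,T) = E[ST] − E[S]E[T] = -0.8 − (-0.2)(2.4) = -0.32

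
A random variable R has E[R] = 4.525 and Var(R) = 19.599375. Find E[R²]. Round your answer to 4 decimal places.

E[R²] = Var(R) + (E[R])² = 19.599375 + (4.525)² = 40.075

40.0750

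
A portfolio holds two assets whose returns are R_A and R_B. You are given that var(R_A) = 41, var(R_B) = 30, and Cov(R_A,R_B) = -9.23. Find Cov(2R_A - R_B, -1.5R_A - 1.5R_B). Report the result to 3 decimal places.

Cov(2R_A - R_B, -1.5R_A - 1.5R_B) = (2)(-1.5)var(R_A) + (-1)(-1.5)var(R_B) + [(2)(-1.5) + (-1)(-1.5)]Cov(R_A,R_B)
= -3·41 + 1.5·30 + -1.5·-9.23 = -64.155

-64.155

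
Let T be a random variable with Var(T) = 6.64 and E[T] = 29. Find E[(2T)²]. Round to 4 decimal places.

3390.5600

E[2T] = 2·29 = 58
Var(2T) = (2)²·6.64 = 26.56
E[(2T)²] = Var((2T)) + (E[(2T)])² = 26.56 + (58)² = 3390.56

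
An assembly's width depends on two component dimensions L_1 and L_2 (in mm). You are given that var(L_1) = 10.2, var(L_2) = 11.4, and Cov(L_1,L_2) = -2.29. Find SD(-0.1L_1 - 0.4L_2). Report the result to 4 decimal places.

var(-0.1L_1 - 0.4L_2) = (-0.1)²·var(L_1) + (-0.4)²·var(L_2) + 2·(-0.1)·(-0.4)·Cov(L_1,L_2)
= 0.01·10.2 + 0.16·11.4 + 0.08·-2.29 = 1.7428
SD(-0.1L_1 - 0.4L_2) = √1.7428 ≈ 1.3202

1.3202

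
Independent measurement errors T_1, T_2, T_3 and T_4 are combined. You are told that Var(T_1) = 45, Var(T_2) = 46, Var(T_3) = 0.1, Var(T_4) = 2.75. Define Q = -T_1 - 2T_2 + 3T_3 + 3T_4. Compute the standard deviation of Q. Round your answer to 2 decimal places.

15.96

By independence, Var(Q) = (-1)²Var(T_1) + (-2)²Var(T_2) + (3)²Var(T_3) + (3)²Var(T_4)
= (-1)²·45 + (-2)²·46 + (3)²·0.1 + (3)²·2.75 = 254.65
SD(Q) = √254.65 ≈ 15.96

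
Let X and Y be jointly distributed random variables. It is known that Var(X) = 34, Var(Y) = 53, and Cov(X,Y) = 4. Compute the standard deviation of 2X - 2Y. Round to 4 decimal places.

17.7764

Var(2X - 2Y) = (2)²·Var(X) + (-2)²·Var(Y) + 2·(2)·(-2)·Cov(X,Y)
= 4·34 + 4·53 + -8·4 = 316
SD(2X - 2Y) = √316 ≈ 17.7764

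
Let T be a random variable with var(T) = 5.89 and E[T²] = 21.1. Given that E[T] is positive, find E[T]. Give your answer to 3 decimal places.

(E[T])² = E[T²] − var(T) = 21.1 − 5.89 = 15.21
E[T] = √15.21 = 3.9

3.900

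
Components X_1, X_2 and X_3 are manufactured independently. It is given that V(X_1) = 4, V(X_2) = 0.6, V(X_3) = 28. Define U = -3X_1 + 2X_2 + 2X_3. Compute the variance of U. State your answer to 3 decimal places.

150.400

By independence, V(U) = (-3)²V(X_1) + (2)²V(X_2) + (2)²V(X_3)
= (-3)²·4 + (2)²·0.6 + (2)²·28 = 150.4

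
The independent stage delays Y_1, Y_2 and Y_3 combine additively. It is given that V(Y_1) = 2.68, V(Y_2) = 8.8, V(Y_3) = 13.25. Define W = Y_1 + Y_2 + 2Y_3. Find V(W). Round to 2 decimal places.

By independence, V(W) = (1)²V(Y_1) + (1)²V(Y_2) + (2)²V(Y_3)
= (1)²·2.68 + (1)²·8.8 + (2)²·13.25 = 64.48

64.48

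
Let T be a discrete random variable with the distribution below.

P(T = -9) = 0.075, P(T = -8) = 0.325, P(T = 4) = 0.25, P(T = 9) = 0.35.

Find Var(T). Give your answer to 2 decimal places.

E[T] = (-9)(0.075) + (-8)(0.325) + (4)(0.25) + (9)(0.35) = 0.875
E[T²] = (-9)²(0.075) + (-8)²(0.325) + (4)²(0.25) + (9)²(0.35) = 59.225
Var(T) = E[T²] − (E[T])² = 59.225 − (0.875)² = 58.459375

58.46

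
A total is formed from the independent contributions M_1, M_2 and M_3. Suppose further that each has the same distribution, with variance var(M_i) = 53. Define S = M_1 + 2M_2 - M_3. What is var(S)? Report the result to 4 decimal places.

318.0000

By independence, var(S) = (1)²var(M_1) + (2)²var(M_2) + (-1)²var(M_3)
= (1)²·53 + (2)²·53 + (-1)²·53 = 318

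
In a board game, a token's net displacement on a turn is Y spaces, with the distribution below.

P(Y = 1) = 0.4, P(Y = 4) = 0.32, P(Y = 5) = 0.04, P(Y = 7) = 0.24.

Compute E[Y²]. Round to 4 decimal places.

18.2800

E[Y²] = (1)²(0.4) + (4)²(0.32) + (5)²(0.04) + (7)²(0.24) = 18.28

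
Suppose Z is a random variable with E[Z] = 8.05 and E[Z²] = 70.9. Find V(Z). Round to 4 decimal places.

6.0975

V(Z) = 70.9 − (8.05)² = 6.0975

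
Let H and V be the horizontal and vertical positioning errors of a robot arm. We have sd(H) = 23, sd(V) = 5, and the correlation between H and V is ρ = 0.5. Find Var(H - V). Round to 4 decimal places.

439.0000

Var(H) = (23)² = 529;  Var(V) = (5)² = 25
cov(H,V) = ρ·sd(H)·sd(V) = 0.5·23·5 = 57.5
Var(H - V) = (1)²·Var(H) + (-1)²·Var(V) + 2·(1)·(-1)·cov(H,V)
= 1·529 + 1·25 + -2·57.5 = 439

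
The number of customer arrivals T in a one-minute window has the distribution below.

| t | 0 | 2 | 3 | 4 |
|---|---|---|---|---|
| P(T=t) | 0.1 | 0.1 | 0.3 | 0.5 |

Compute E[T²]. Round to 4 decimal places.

11.1000

E[T²] = (0)²(0.1) + (2)²(0.1) + (3)²(0.3) + (4)²(0.5) = 11.1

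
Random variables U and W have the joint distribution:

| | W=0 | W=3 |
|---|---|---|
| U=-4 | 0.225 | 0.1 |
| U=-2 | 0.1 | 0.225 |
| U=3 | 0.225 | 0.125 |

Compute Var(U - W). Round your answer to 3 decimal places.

E[U] = -0.9,  E[W] = 1.35,  E[UW] = -1.425
Var(U) = 9.65 − (-0.9)² = 8.84;  Var(W) = 4.05 − (1.35)² = 2.2275
cov(U,W) = -1.425 − (-0.9)(1.35) = -0.21
Var(U - W) = (1)²·8.84 + (-1)²·2.2275 + 2·(1)·(-1)·-0.21 = 11.4875

11.488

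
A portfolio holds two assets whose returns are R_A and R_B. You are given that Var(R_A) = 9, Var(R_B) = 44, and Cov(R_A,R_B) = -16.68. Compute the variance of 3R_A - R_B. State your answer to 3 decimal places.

Var(3R_A - R_B) = (3)²·Var(R_A) + (-1)²·Var(R_B) + 2·(3)·(-1)·Cov(R_A,R_B)
= 9·9 + 1·44 + -6·-16.68 = 225.08

225.080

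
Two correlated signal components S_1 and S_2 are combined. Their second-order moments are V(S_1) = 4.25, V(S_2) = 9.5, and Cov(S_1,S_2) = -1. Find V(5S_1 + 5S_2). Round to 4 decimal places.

V(5S_1 + 5S_2) = (5)²·V(S_1) + (5)²·V(S_2) + 2·(5)·(5)·Cov(S_1,S_2)
= 25·4.25 + 25·9.5 + 50·-1 = 293.75

293.7500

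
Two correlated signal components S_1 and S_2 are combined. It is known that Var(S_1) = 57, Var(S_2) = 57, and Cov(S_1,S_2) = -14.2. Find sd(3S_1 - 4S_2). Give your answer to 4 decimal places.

42.0214

Var(3S_1 - 4S_2) = (3)²·Var(S_1) + (-4)²·Var(S_2) + 2·(3)·(-4)·Cov(S_1,S_2)
= 9·57 + 16·57 + -24·-14.2 = 1765.8
sd(3S_1 - 4S_2) = √1765.8 ≈ 42.0214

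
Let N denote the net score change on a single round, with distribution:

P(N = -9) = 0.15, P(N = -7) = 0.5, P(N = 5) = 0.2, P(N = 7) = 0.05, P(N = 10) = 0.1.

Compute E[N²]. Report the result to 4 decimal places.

E[N²] = (-9)²(0.15) + (-7)²(0.5) + (5)²(0.2) + (7)²(0.05) + (10)²(0.1) = 54.1

54.1000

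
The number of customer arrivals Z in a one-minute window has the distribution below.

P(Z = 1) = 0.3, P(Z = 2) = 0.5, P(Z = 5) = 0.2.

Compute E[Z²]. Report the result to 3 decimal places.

E[Z²] = (1)²(0.3) + (2)²(0.5) + (5)²(0.2) = 7.3

7.300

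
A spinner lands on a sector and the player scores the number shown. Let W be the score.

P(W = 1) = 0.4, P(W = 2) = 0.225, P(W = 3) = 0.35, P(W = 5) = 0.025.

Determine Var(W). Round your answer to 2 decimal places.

E[W] = (1)(0.4) + (2)(0.225) + (3)(0.35) + (5)(0.025) = 2.025
E[W²] = (1)²(0.4) + (2)²(0.225) + (3)²(0.35) + (5)²(0.025) = 5.075
Var(W) = E[W²] − (E[W])² = 5.075 − (2.025)² = 0.974375

0.97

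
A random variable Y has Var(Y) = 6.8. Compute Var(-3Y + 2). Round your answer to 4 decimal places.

61.2000

Var(-3Y + 2) = (-3)²·Var(Y) = 9·6.8 = 61.2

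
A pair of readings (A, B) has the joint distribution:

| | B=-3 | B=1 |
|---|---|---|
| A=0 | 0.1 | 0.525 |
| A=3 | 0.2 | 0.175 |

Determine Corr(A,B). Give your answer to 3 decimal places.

E[A] = 1.125,  E[B] = -0.2
E[AB] = -1.275
Cov(A,B) = E[AB] − E[A]E[B] = -1.275 − (1.125)(-0.2) = -1.05
Var(A) = 2.109375,  Var(B) = 3.36
ρ = -1.05 / √(2.109375·3.36) ≈ -0.394

-0.394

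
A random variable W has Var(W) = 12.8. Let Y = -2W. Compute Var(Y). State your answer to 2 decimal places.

51.20

Var(-2W) = (-2)²·Var(W) = 4·12.8 = 51.2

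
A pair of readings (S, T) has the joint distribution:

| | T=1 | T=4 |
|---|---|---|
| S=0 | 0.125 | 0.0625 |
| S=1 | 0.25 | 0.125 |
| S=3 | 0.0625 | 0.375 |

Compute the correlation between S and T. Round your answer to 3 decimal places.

0.501

E[S] = 1.6875,  E[T] = 2.6875
E[ST] = 5.4375
Cov(S,T) = E[ST] − E[S]E[T] = 5.4375 − (1.6875)(2.6875) = 0.90234375
Var(S) = 1.46484375,  Var(T) = 2.21484375
ρ = 0.90234375 / √(1.46484375·2.21484375) ≈ 0.501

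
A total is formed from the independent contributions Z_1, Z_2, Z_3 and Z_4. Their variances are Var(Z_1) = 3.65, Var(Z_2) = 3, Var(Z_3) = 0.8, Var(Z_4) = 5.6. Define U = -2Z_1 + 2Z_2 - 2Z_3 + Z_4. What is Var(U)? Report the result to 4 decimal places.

35.4000

By independence, Var(U) = (-2)²Var(Z_1) + (2)²Var(Z_2) + (-2)²Var(Z_3) + (1)²Var(Z_4)
= (-2)²·3.65 + (2)²·3 + (-2)²·0.8 + (1)²·5.6 = 35.4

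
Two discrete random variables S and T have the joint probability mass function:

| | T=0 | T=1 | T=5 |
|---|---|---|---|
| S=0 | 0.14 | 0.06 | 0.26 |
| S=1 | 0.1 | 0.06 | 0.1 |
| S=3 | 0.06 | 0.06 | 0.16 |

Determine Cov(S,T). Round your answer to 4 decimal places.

0.0820

E[S] = 1.1,  E[T] = 2.78
E[ST] = 3.14
Cov(S,T) = E[ST] − E[S]E[T] = 3.14 − (1.1)(2.78) = 0.082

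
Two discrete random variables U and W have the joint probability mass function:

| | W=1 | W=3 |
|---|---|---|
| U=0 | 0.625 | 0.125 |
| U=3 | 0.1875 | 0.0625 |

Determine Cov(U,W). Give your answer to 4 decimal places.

E[U] = 0.75,  E[W] = 1.375
E[UW] = 1.125
Cov(U,W) = E[UW] − E[U]E[W] = 1.125 − (0.75)(1.375) = 0.09375

0.0938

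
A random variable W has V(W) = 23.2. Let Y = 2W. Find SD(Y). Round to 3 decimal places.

V(2W) = (2)²·23.2 = 92.8
SD(Y) = √92.8 ≈ 9.633

9.633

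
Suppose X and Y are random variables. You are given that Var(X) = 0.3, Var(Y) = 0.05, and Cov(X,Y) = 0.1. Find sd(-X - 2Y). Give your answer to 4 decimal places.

0.9487

Var(-X - 2Y) = (-1)²·Var(X) + (-2)²·Var(Y) + 2·(-1)·(-2)·Cov(X,Y)
= 1·0.3 + 4·0.05 + 4·0.1 = 0.9
sd(-X - 2Y) = √0.9 ≈ 0.9487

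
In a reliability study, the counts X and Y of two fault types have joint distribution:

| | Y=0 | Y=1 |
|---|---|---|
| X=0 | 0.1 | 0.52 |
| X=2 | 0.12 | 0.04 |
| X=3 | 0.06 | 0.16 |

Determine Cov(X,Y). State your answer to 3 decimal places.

-0.146

E[X] = 0.98,  E[Y] = 0.72
E[XY] = 0.56
Cov(X,Y) = E[XY] − E[X]E[Y] = 0.56 − (0.98)(0.72) = -0.1456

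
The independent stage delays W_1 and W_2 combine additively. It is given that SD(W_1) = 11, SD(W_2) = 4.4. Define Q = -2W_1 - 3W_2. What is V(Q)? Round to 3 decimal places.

658.240

V(W_1) = 121, V(W_2) = 19.36
By independence, V(Q) = (-2)²V(W_1) + (-3)²V(W_2)
= (-2)²·121 + (-3)²·19.36 = 658.24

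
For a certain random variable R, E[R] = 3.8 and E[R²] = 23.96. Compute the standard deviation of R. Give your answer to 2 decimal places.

Var(R) = 23.96 − (3.8)² = 9.52
sd(R) = √9.52 ≈ 3.09

3.09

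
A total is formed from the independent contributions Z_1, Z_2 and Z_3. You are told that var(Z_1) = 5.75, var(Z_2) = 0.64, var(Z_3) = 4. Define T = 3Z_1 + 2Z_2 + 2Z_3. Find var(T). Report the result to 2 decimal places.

By independence, var(T) = (3)²var(Z_1) + (2)²var(Z_2) + (2)²var(Z_3)
= (3)²·5.75 + (2)²·0.64 + (2)²·4 = 70.31

70.31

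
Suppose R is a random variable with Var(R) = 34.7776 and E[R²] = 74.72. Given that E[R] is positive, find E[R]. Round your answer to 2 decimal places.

(E[R])² = E[R²] − Var(R) = 74.72 − 34.7776 = 39.9424
E[R] = √39.9424 = 6.32

6.32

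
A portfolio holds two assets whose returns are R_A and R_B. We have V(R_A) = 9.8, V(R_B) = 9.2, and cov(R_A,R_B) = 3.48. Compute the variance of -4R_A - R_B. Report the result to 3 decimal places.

V(-4R_A - R_B) = (-4)²·V(R_A) + (-1)²·V(R_B) + 2·(-4)·(-1)·cov(R_A,R_B)
= 16·9.8 + 1·9.2 + 8·3.48 = 193.84

193.840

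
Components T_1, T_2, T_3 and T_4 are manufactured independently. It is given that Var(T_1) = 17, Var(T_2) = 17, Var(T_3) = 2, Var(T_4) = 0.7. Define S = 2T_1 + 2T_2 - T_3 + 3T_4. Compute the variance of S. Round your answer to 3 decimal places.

By independence, Var(S) = (2)²Var(T_1) + (2)²Var(T_2) + (-1)²Var(T_3) + (3)²Var(T_4)
= (2)²·17 + (2)²·17 + (-1)²·2 + (3)²·0.7 = 144.3

144.300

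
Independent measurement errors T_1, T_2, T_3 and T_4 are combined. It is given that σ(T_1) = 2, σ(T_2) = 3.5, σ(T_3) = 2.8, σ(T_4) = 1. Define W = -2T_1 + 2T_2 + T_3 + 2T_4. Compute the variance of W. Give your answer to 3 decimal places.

var(T_1) = 4, var(T_2) = 12.25, var(T_3) = 7.84, var(T_4) = 1
By independence, var(W) = (-2)²var(T_1) + (2)²var(T_2) + (1)²var(T_3) + (2)²var(T_4)
= (-2)²·4 + (2)²·12.25 + (1)²·7.84 + (2)²·1 = 76.84

76.840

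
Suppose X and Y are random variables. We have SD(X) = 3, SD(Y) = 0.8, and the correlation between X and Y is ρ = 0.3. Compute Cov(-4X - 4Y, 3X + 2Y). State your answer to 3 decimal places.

V(X) = (3)² = 9;  V(Y) = (0.8)² = 0.64
Cov(X,Y) = ρ·SD(X)·SD(Y) = 0.3·3·0.8 = 0.72
Cov(-4X - 4Y, 3X + 2Y) = (-4)(3)V(X) + (-4)(2)V(Y) + [(-4)(2) + (-4)(3)]Cov(X,Y)
= -12·9 + -8·0.64 + -20·0.72 = -127.52

-127.520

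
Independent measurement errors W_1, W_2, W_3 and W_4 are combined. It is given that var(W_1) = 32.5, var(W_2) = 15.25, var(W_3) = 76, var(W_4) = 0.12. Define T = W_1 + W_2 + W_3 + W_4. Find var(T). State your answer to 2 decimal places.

By independence, var(T) = (1)²var(W_1) + (1)²var(W_2) + (1)²var(W_3) + (1)²var(W_4)
= (1)²·32.5 + (1)²·15.25 + (1)²·76 + (1)²·0.12 = 123.87

123.87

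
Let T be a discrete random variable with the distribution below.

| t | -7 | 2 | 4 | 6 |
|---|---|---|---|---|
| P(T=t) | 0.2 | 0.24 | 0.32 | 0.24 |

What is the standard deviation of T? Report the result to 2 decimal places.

E[T] = (-7)(0.2) + (2)(0.24) + (4)(0.32) + (6)(0.24) = 1.8
E[T²] = (-7)²(0.2) + (2)²(0.24) + (4)²(0.32) + (6)²(0.24) = 24.52
Var(T) = E[T²] − (E[T])² = 24.52 − (1.8)² = 21.28
SD(T) = √21.28 ≈ 4.61

4.61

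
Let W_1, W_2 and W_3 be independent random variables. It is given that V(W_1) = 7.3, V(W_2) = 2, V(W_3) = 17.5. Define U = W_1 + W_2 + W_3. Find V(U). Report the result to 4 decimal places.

26.8000

By independence, V(U) = (1)²V(W_1) + (1)²V(W_2) + (1)²V(W_3)
= (1)²·7.3 + (1)²·2 + (1)²·17.5 = 26.8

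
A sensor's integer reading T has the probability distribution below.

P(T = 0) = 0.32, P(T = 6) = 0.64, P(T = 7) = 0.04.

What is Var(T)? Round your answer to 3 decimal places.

8.026

E[T] = (0)(0.32) + (6)(0.64) + (7)(0.04) = 4.12
E[T²] = (0)²(0.32) + (6)²(0.64) + (7)²(0.04) = 25
Var(T) = E[T²] − (E[T])² = 25 − (4.12)² = 8.0256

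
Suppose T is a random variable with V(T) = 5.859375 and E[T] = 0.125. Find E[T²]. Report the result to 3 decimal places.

5.875

E[T²] = V(T) + (E[T])² = 5.859375 + (0.125)² = 5.875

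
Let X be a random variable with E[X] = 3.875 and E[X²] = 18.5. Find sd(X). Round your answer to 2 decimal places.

V(X) = 18.5 − (3.875)² = 3.484375
sd(X) = √3.484375 ≈ 1.87

1.87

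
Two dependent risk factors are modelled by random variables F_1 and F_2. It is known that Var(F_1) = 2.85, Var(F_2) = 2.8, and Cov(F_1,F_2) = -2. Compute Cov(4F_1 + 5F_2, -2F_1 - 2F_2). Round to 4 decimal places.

Cov(4F_1 + 5F_2, -2F_1 - 2F_2) = (4)(-2)Var(F_1) + (5)(-2)Var(F_2) + [(4)(-2) + (5)(-2)]Cov(F_1,F_2)
= -8·2.85 + -10·2.8 + -18·-2 = -14.8

-14.8000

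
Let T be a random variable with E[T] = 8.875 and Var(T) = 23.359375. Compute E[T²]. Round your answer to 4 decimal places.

E[T²] = Var(T) + (E[T])² = 23.359375 + (8.875)² = 102.125

102.1250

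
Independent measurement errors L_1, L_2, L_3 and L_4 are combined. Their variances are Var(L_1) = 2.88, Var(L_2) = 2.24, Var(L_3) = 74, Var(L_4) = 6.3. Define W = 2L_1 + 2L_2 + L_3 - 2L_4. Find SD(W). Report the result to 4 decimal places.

By independence, Var(W) = (2)²Var(L_1) + (2)²Var(L_2) + (1)²Var(L_3) + (-2)²Var(L_4)
= (2)²·2.88 + (2)²·2.24 + (1)²·74 + (-2)²·6.3 = 119.68
SD(W) = √119.68 ≈ 10.9398

10.9398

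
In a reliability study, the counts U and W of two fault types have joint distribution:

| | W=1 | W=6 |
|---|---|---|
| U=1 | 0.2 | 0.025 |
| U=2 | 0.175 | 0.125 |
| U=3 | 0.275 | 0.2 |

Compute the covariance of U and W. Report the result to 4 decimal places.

E[U] = 2.25,  E[W] = 2.75
E[UW] = 6.625
Cov(U,W) = E[UW] − E[U]E[W] = 6.625 − (2.25)(2.75) = 0.4375

0.4375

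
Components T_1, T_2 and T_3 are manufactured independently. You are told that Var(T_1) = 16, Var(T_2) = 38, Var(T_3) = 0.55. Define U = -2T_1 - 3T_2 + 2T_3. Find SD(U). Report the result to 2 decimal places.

By independence, Var(U) = (-2)²Var(T_1) + (-3)²Var(T_2) + (2)²Var(T_3)
= (-2)²·16 + (-3)²·38 + (2)²·0.55 = 408.2
SD(U) = √408.2 ≈ 20.20

20.20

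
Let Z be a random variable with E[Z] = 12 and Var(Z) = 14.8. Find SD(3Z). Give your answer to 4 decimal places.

Var(3Z) = (3)²·14.8 = 133.2
SD(3Z) = √133.2 ≈ 11.5412

11.5412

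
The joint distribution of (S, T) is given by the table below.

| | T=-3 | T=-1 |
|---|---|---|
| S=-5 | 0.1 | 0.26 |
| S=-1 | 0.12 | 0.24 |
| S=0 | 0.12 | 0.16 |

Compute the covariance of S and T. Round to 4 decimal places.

E[S] = -2.16,  E[T] = -1.68
E[ST] = 3.4
cov(S,T) = E[ST] − E[S]E[T] = 3.4 − (-2.16)(-1.68) = -0.2288

-0.2288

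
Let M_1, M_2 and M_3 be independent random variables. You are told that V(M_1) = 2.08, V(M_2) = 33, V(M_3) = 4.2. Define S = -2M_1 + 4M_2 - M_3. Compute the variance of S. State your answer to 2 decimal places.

540.52

By independence, V(S) = (-2)²V(M_1) + (4)²V(M_2) + (-1)²V(M_3)
= (-2)²·2.08 + (4)²·33 + (-1)²·4.2 = 540.52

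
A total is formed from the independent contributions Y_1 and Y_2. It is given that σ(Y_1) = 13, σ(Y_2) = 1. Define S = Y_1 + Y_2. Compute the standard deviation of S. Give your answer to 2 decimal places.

13.04

Var(Y_1) = 169, Var(Y_2) = 1
By independence, Var(S) = (1)²Var(Y_1) + (1)²Var(Y_2)
= (1)²·169 + (1)²·1 = 170
σ(S) = √170 ≈ 13.04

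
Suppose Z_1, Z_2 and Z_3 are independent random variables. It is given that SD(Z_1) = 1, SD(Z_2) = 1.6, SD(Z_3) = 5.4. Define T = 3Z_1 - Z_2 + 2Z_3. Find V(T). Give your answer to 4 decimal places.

V(Z_1) = 1, V(Z_2) = 2.56, V(Z_3) = 29.16
By independence, V(T) = (3)²V(Z_1) + (-1)²V(Z_2) + (2)²V(Z_3)
= (3)²·1 + (-1)²·2.56 + (2)²·29.16 = 128.2

128.2000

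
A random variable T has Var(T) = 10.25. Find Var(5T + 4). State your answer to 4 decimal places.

256.2500

Var(5T + 4) = (5)²·Var(T) = 25·10.25 = 256.25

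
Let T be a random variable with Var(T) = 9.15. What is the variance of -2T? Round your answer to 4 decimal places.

36.6000

Var(-2T) = (-2)²·Var(T) = 4·9.15 = 36.6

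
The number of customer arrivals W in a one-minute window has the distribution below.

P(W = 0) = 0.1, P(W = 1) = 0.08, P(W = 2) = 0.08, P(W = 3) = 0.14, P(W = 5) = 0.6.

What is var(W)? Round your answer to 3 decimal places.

E[W] = (0)(0.1) + (1)(0.08) + (2)(0.08) + (3)(0.14) + (5)(0.6) = 3.66
E[W²] = (0)²(0.1) + (1)²(0.08) + (2)²(0.08) + (3)²(0.14) + (5)²(0.6) = 16.66
var(W) = E[W²] − (E[W])² = 16.66 − (3.66)² = 3.2644

3.264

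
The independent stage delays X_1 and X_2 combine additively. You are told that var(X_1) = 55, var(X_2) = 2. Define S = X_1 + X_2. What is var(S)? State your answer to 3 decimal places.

57.000

By independence, var(S) = (1)²var(X_1) + (1)²var(X_2)
= (1)²·55 + (1)²·2 = 57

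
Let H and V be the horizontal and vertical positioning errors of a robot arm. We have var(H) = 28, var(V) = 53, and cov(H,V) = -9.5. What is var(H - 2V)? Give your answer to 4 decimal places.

278.0000

var(H - 2V) = (1)²·var(H) + (-2)²·var(V) + 2·(1)·(-2)·cov(H,V)
= 1·28 + 4·53 + -4·-9.5 = 278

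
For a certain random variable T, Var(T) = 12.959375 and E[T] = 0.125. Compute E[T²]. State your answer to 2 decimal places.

E[T²] = Var(T) + (E[T])² = 12.959375 + (0.125)² = 12.975

12.98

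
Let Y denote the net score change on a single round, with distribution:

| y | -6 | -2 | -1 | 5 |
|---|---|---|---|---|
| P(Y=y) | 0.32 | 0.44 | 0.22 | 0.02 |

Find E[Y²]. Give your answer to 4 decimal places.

14.0000

E[Y²] = (-6)²(0.32) + (-2)²(0.44) + (-1)²(0.22) + (5)²(0.02) = 14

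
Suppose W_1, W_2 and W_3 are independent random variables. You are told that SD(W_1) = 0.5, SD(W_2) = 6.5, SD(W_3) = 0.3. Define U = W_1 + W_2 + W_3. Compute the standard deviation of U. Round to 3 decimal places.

6.526

Var(W_1) = 0.25, Var(W_2) = 42.25, Var(W_3) = 0.09
By independence, Var(U) = (1)²Var(W_1) + (1)²Var(W_2) + (1)²Var(W_3)
= (1)²·0.25 + (1)²·42.25 + (1)²·0.09 = 42.59
SD(U) = √42.59 ≈ 6.526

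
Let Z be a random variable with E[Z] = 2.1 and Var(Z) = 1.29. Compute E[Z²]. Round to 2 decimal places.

5.70

E[Z²] = Var(Z) + (E[Z])² = 1.29 + (2.1)² = 5.7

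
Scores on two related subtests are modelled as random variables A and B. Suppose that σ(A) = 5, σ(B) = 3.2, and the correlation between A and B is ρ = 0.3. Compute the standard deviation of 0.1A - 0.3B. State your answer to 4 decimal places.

Var(A) = (5)² = 25;  Var(B) = (3.2)² = 10.24
cov(A,B) = ρ·σ(A)·σ(B) = 0.3·5·3.2 = 4.8
Var(0.1A - 0.3B) = (0.1)²·Var(A) + (-0.3)²·Var(B) + 2·(0.1)·(-0.3)·cov(A,B)
= 0.01·25 + 0.09·10.24 + -0.06·4.8 = 0.8836
σ(0.1A - 0.3B) = √0.8836 ≈ 0.9400

0.9400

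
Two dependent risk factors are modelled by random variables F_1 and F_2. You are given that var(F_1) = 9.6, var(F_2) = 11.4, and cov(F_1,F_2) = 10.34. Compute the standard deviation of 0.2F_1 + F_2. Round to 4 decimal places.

var(0.2F_1 + F_2) = (0.2)²·var(F_1) + (1)²·var(F_2) + 2·(0.2)·(1)·cov(F_1,F_2)
= 0.04·9.6 + 1·11.4 + 0.4·10.34 = 15.92
σ(0.2F_1 + F_2) = √15.92 ≈ 3.9900

3.9900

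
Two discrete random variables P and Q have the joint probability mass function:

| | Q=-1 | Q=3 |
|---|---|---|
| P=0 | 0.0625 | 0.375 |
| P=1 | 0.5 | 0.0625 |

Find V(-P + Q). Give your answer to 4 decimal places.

5.6523

E[P] = 0.5625,  E[Q] = 0.75,  E[PQ] = -0.3125
V(P) = 0.5625 − (0.5625)² = 0.24609375;  V(Q) = 4.5 − (0.75)² = 3.9375
Cov(P,Q) = -0.3125 − (0.5625)(0.75) = -0.734375
V(-P + Q) = (-1)²·0.24609375 + (1)²·3.9375 + 2·(-1)·(1)·-0.734375 = 5.65234375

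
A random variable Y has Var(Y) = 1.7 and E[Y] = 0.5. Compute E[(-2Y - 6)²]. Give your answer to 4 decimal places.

E[-2Y - 6] = -2·0.5 − 6 = -7
Var(-2Y - 6) = (-2)²·1.7 = 6.8
E[(-2Y - 6)²] = Var((-2Y - 6)) + (E[(-2Y - 6)])² = 6.8 + (-7)² = 55.8

55.8000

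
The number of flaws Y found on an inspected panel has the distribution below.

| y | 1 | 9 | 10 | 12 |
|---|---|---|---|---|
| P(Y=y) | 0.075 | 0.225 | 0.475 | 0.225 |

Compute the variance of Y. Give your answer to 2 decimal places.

E[Y] = (1)(0.075) + (9)(0.225) + (10)(0.475) + (12)(0.225) = 9.55
E[Y²] = (1)²(0.075) + (9)²(0.225) + (10)²(0.475) + (12)²(0.225) = 98.2
Var(Y) = E[Y²] − (E[Y])² = 98.2 − (9.55)² = 6.9975

7.00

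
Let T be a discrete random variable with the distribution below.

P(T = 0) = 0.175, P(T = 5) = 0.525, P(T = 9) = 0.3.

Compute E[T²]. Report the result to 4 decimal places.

E[T²] = (0)²(0.175) + (5)²(0.525) + (9)²(0.3) = 37.425

37.4250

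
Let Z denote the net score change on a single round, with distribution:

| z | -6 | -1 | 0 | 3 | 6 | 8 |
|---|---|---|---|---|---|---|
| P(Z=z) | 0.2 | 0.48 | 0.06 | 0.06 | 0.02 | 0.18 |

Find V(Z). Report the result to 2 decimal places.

E[Z] = (-6)(0.2) + (-1)(0.48) + (0)(0.06) + (3)(0.06) + (6)(0.02) + (8)(0.18) = 0.06
E[Z²] = (-6)²(0.2) + (-1)²(0.48) + (0)²(0.06) + (3)²(0.06) + (6)²(0.02) + (8)²(0.18) = 20.46
V(Z) = E[Z²] − (E[Z])² = 20.46 − (0.06)² = 20.4564

20.46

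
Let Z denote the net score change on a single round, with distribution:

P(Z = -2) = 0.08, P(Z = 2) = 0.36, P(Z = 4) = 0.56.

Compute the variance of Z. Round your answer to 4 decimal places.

2.8800

E[Z] = (-2)(0.08) + (2)(0.36) + (4)(0.56) = 2.8
E[Z²] = (-2)²(0.08) + (2)²(0.36) + (4)²(0.56) = 10.72
var(Z) = E[Z²] − (E[Z])² = 10.72 − (2.8)² = 2.88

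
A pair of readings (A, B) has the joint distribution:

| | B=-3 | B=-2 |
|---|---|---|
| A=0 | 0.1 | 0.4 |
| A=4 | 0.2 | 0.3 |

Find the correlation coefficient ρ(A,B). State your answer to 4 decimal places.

E[A] = 2,  E[B] = -2.3
E[AB] = -4.8
Cov(A,B) = E[AB] − E[A]E[B] = -4.8 − (2)(-2.3) = -0.2
Var(A) = 4,  Var(B) = 0.21
ρ = -0.2 / √(4·0.21) ≈ -0.2182

-0.2182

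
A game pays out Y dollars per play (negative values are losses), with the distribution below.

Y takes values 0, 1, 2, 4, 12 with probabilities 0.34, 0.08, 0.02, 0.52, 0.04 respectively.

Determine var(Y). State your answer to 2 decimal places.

7.06

E[Y] = (0)(0.34) + (1)(0.08) + (2)(0.02) + (4)(0.52) + (12)(0.04) = 2.68
E[Y²] = (0)²(0.34) + (1)²(0.08) + (2)²(0.02) + (4)²(0.52) + (12)²(0.04) = 14.24
var(Y) = E[Y²] − (E[Y])² = 14.24 − (2.68)² = 7.0576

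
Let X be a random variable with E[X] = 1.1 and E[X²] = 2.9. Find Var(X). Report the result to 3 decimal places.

Var(X) = 2.9 − (1.1)² = 1.69

1.690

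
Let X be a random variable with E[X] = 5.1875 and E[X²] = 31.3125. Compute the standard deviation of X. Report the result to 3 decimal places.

2.098

Var(X) = 31.3125 − (5.1875)² = 4.40234375
σ(X) = √4.40234375 ≈ 2.098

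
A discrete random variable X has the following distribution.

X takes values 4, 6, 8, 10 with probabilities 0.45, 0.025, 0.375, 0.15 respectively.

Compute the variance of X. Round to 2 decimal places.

E[X] = (4)(0.45) + (6)(0.025) + (8)(0.375) + (10)(0.15) = 6.45
E[X²] = (4)²(0.45) + (6)²(0.025) + (8)²(0.375) + (10)²(0.15) = 47.1
V(X) = E[X²] − (E[X])² = 47.1 − (6.45)² = 5.4975

5.50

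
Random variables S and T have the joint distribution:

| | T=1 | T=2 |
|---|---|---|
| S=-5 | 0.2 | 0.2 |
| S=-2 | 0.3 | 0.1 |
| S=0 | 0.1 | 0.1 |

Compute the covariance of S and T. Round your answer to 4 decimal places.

E[S] = -2.8,  E[T] = 1.4
E[ST] = -4
Cov(S,T) = E[ST] − E[S]E[T] = -4 − (-2.8)(1.4) = -0.08

-0.0800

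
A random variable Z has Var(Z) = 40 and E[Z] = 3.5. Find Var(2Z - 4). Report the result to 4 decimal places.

Var(2Z - 4) = (2)²·Var(Z) = 4·40 = 160

160.0000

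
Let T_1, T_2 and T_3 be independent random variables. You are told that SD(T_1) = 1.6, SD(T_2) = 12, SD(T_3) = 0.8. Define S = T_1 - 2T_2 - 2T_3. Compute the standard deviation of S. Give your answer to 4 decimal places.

24.1064

V(T_1) = 2.56, V(T_2) = 144, V(T_3) = 0.64
By independence, V(S) = (1)²V(T_1) + (-2)²V(T_2) + (-2)²V(T_3)
= (1)²·2.56 + (-2)²·144 + (-2)²·0.64 = 581.12
SD(S) = √581.12 ≈ 24.1064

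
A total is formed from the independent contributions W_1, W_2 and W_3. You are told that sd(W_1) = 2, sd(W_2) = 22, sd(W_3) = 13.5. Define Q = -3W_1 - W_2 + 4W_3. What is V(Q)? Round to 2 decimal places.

3436.00

V(W_1) = 4, V(W_2) = 484, V(W_3) = 182.25
By independence, V(Q) = (-3)²V(W_1) + (-1)²V(W_2) + (4)²V(W_3)
= (-3)²·4 + (-1)²·484 + (4)²·182.25 = 3436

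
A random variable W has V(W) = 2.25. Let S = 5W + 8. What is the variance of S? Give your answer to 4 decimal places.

56.2500

V(5W + 8) = (5)²·V(W) = 25·2.25 = 56.25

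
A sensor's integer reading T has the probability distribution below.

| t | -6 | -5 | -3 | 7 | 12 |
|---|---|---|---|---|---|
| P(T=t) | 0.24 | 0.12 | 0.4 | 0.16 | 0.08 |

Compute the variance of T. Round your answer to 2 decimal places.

33.25

E[T] = (-6)(0.24) + (-5)(0.12) + (-3)(0.4) + (7)(0.16) + (12)(0.08) = -1.16
E[T²] = (-6)²(0.24) + (-5)²(0.12) + (-3)²(0.4) + (7)²(0.16) + (12)²(0.08) = 34.6
var(T) = E[T²] − (E[T])² = 34.6 − (-1.16)² = 33.2544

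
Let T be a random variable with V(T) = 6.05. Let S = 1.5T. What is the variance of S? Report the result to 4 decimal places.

13.6125

V(1.5T) = (1.5)²·V(T) = 2.25·6.05 = 13.6125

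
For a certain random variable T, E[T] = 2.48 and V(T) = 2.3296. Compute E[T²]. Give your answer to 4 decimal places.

E[T²] = V(T) + (E[T])² = 2.3296 + (2.48)² = 8.48

8.4800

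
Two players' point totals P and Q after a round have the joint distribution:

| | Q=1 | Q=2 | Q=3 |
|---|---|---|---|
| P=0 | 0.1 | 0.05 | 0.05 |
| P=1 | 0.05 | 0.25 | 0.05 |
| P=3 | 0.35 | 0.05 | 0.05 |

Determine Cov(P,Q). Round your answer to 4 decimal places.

-0.3050

E[P] = 1.7,  E[Q] = 1.65
E[PQ] = 2.5
Cov(P,Q) = E[PQ] − E[P]E[Q] = 2.5 − (1.7)(1.65) = -0.305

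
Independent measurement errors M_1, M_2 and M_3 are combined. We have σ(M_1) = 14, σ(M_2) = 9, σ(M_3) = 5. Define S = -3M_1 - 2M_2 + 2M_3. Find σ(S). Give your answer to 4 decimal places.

var(M_1) = 196, var(M_2) = 81, var(M_3) = 25
By independence, var(S) = (-3)²var(M_1) + (-2)²var(M_2) + (2)²var(M_3)
= (-3)²·196 + (-2)²·81 + (2)²·25 = 2188
σ(S) = √2188 ≈ 46.7761

46.7761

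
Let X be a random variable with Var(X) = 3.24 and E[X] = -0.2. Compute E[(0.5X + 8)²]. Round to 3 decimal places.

E[0.5X + 8] = 0.5·-0.2 + 8 = 7.9
Var(0.5X + 8) = (0.5)²·3.24 = 0.81
E[(0.5X + 8)²] = Var((0.5X + 8)) + (E[(0.5X + 8)])² = 0.81 + (7.9)² = 63.22

63.220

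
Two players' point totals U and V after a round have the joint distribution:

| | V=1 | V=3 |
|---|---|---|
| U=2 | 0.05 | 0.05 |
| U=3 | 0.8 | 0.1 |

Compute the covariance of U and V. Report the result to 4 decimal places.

-0.0700

E[U] = 2.9,  E[V] = 1.3
E[UV] = 3.7
Cov(U,V) = E[UV] − E[U]E[V] = 3.7 − (2.9)(1.3) = -0.07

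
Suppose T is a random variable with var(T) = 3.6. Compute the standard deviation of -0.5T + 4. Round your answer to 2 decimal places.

var(-0.5T + 4) = (-0.5)²·3.6 = 0.9
SD(-0.5T + 4) = √0.9 ≈ 0.95

0.95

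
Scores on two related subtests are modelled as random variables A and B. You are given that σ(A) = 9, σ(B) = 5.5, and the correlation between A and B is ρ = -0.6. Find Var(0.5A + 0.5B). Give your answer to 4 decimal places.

12.9625

Var(A) = (9)² = 81;  Var(B) = (5.5)² = 30.25
cov(A,B) = ρ·σ(A)·σ(B) = -0.6·9·5.5 = -29.7
Var(0.5A + 0.5B) = (0.5)²·Var(A) + (0.5)²·Var(B) + 2·(0.5)·(0.5)·cov(A,B)
= 0.25·81 + 0.25·30.25 + 0.5·-29.7 = 12.9625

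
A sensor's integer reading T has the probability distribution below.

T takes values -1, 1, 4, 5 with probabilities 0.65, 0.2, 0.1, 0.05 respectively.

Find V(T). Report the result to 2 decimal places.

E[T] = (-1)(0.65) + (1)(0.2) + (4)(0.1) + (5)(0.05) = 0.2
E[T²] = (-1)²(0.65) + (1)²(0.2) + (4)²(0.1) + (5)²(0.05) = 3.7
V(T) = E[T²] − (E[T])² = 3.7 − (0.2)² = 3.66

3.66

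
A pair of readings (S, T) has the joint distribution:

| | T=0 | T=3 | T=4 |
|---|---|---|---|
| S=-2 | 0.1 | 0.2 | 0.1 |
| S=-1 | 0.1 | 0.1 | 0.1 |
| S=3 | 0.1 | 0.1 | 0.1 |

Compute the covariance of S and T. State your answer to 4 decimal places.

-0.1200

E[S] = -0.2,  E[T] = 2.4
E[ST] = -0.6
Cov(S,T) = E[ST] − E[S]E[T] = -0.6 − (-0.2)(2.4) = -0.12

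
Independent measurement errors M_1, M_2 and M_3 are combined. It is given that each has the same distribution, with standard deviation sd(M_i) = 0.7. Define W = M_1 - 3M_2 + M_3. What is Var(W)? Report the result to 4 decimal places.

5.3900

Var(M_i) = (0.7)² = 0.49
By independence, Var(W) = (1)²Var(M_1) + (-3)²Var(M_2) + (1)²Var(M_3)
= (1)²·0.49 + (-3)²·0.49 + (1)²·0.49 = 5.39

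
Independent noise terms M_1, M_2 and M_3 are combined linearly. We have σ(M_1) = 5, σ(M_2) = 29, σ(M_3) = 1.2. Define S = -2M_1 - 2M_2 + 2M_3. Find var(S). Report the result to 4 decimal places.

3469.7600

var(M_1) = 25, var(M_2) = 841, var(M_3) = 1.44
By independence, var(S) = (-2)²var(M_1) + (-2)²var(M_2) + (2)²var(M_3)
= (-2)²·25 + (-2)²·841 + (2)²·1.44 = 3469.76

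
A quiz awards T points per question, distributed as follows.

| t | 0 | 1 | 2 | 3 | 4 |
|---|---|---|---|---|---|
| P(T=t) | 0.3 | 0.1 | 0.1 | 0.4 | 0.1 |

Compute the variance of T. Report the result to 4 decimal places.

E[T] = (0)(0.3) + (1)(0.1) + (2)(0.1) + (3)(0.4) + (4)(0.1) = 1.9
E[T²] = (0)²(0.3) + (1)²(0.1) + (2)²(0.1) + (3)²(0.4) + (4)²(0.1) = 5.7
V(T) = E[T²] − (E[T])² = 5.7 − (1.9)² = 2.09

2.0900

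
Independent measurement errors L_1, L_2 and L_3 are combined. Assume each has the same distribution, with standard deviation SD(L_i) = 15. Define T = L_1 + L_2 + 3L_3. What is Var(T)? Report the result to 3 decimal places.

2475.000

Var(L_i) = (15)² = 225
By independence, Var(T) = (1)²Var(L_1) + (1)²Var(L_2) + (3)²Var(L_3)
= (1)²·225 + (1)²·225 + (3)²·225 = 2475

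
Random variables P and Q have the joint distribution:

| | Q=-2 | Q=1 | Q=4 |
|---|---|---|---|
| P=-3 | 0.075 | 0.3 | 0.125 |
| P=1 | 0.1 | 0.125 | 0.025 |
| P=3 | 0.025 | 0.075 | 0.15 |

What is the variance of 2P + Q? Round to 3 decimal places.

33.810

E[P] = -0.5,  E[Q] = 1.3,  E[PQ] = -0.05
Var(P) = 7 − (-0.5)² = 6.75;  Var(Q) = 6.1 − (1.3)² = 4.41
Cov(P,Q) = -0.05 − (-0.5)(1.3) = 0.6
Var(2P + Q) = (2)²·6.75 + (1)²·4.41 + 2·(2)·(1)·0.6 = 33.81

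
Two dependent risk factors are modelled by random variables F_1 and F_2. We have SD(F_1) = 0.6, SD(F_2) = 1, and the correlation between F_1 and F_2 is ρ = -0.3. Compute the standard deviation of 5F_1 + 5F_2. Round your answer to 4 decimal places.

var(F_1) = (0.6)² = 0.36;  var(F_2) = (1)² = 1
cov(F_1,F_2) = ρ·SD(F_1)·SD(F_2) = -0.3·0.6·1 = -0.18
var(5F_1 + 5F_2) = (5)²·var(F_1) + (5)²·var(F_2) + 2·(5)·(5)·cov(F_1,F_2)
= 25·0.36 + 25·1 + 50·-0.18 = 25
SD(5F_1 + 5F_2) = √25 ≈ 5.0000

5.0000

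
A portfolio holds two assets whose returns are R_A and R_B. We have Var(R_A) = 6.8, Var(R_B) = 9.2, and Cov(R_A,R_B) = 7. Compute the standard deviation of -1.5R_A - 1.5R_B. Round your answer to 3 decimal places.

8.216

Var(-1.5R_A - 1.5R_B) = (-1.5)²·Var(R_A) + (-1.5)²·Var(R_B) + 2·(-1.5)·(-1.5)·Cov(R_A,R_B)
= 2.25·6.8 + 2.25·9.2 + 4.5·7 = 67.5
sd(-1.5R_A - 1.5R_B) = √67.5 ≈ 8.216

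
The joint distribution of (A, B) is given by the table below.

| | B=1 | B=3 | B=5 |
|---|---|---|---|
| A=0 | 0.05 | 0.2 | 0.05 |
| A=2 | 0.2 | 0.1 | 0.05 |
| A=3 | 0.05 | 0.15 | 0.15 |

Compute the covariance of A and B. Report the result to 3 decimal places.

0.175

E[A] = 1.75,  E[B] = 2.9
E[AB] = 5.25
cov(A,B) = E[AB] − E[A]E[B] = 5.25 − (1.75)(2.9) = 0.175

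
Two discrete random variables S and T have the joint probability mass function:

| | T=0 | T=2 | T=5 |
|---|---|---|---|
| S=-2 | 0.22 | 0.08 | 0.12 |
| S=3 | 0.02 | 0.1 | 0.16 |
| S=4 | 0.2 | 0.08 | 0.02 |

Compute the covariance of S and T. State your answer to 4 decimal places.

0.0960

E[S] = 1.2,  E[T] = 2.02
E[ST] = 2.52
cov(S,T) = E[ST] − E[S]E[T] = 2.52 − (1.2)(2.02) = 0.096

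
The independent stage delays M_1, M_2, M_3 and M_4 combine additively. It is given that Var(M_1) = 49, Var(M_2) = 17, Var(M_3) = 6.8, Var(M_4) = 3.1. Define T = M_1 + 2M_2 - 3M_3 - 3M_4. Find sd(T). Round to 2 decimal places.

By independence, Var(T) = (1)²Var(M_1) + (2)²Var(M_2) + (-3)²Var(M_3) + (-3)²Var(M_4)
= (1)²·49 + (2)²·17 + (-3)²·6.8 + (-3)²·3.1 = 206.1
sd(T) = √206.1 ≈ 14.36

14.36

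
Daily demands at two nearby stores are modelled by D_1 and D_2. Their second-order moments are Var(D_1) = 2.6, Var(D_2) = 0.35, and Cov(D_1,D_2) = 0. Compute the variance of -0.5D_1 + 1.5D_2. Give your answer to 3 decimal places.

1.438

Var(-0.5D_1 + 1.5D_2) = (-0.5)²·Var(D_1) + (1.5)²·Var(D_2) + 2·(-0.5)·(1.5)·Cov(D_1,D_2)
= 0.25·2.6 + 2.25·0.35 + -1.5·0 = 1.4375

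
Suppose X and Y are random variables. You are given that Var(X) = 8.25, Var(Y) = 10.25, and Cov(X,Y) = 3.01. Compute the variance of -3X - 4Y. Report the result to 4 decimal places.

310.4900

Var(-3X - 4Y) = (-3)²·Var(X) + (-4)²·Var(Y) + 2·(-3)·(-4)·Cov(X,Y)
= 9·8.25 + 16·10.25 + 24·3.01 = 310.49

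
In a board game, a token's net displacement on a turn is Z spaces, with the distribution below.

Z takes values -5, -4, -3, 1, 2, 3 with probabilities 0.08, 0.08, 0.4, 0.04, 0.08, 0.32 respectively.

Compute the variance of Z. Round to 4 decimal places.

E[Z] = (-5)(0.08) + (-4)(0.08) + (-3)(0.4) + (1)(0.04) + (2)(0.08) + (3)(0.32) = -0.76
E[Z²] = (-5)²(0.08) + (-4)²(0.08) + (-3)²(0.4) + (1)²(0.04) + (2)²(0.08) + (3)²(0.32) = 10.12
Var(Z) = E[Z²] − (E[Z])² = 10.12 − (-0.76)² = 9.5424

9.5424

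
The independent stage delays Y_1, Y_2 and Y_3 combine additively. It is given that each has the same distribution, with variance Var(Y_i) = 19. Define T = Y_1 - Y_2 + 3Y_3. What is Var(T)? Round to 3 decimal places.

209.000

By independence, Var(T) = (1)²Var(Y_1) + (-1)²Var(Y_2) + (3)²Var(Y_3)
= (1)²·19 + (-1)²·19 + (3)²·19 = 209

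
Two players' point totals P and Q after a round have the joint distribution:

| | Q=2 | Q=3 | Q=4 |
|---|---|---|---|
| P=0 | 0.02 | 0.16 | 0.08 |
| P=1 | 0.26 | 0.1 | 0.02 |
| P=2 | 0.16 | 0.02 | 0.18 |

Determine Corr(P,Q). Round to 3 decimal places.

-0.037

E[P] = 1.1,  E[Q] = 2.84
E[PQ] = 3.1
Cov(P,Q) = E[PQ] − E[P]E[Q] = 3.1 − (1.1)(2.84) = -0.024
var(P) = 0.61,  var(Q) = 0.6944
ρ = -0.024 / √(0.61·0.6944) ≈ -0.037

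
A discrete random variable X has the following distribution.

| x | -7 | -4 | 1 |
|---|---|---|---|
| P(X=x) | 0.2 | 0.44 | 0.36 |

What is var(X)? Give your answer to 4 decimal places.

E[X] = (-7)(0.2) + (-4)(0.44) + (1)(0.36) = -2.8
E[X²] = (-7)²(0.2) + (-4)²(0.44) + (1)²(0.36) = 17.2
var(X) = E[X²] − (E[X])² = 17.2 − (-2.8)² = 9.36

9.3600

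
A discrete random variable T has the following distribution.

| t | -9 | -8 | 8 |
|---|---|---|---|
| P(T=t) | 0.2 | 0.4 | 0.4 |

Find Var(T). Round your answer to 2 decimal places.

64.16

E[T] = (-9)(0.2) + (-8)(0.4) + (8)(0.4) = -1.8
E[T²] = (-9)²(0.2) + (-8)²(0.4) + (8)²(0.4) = 67.4
Var(T) = E[T²] − (E[T])² = 67.4 − (-1.8)² = 64.16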